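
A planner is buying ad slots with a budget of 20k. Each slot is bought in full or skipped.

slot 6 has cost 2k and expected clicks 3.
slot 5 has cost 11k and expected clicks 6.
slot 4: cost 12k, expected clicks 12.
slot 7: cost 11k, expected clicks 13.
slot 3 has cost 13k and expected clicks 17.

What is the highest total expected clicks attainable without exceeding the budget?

20

Take slot 6 and slot 3: cost 2 + 13 = 15 ≤ 20, expected clicks 3 + 17 = 20.
No other feasible combination does better.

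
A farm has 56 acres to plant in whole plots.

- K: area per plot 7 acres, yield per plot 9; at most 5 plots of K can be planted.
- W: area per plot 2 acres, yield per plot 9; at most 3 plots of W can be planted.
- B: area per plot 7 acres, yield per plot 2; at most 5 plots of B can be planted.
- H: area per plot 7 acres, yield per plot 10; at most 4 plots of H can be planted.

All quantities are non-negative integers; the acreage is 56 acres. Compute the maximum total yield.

94

W has the best ratio (9/2); taking only W gives at most 3×9 = 27 (stopped by the supply cap of 3).
Mixing does better — 3×K, 3×W, and 4×H: area 55 ≤ 56, yield 3·9 + 3·9 + 4·10 = 94.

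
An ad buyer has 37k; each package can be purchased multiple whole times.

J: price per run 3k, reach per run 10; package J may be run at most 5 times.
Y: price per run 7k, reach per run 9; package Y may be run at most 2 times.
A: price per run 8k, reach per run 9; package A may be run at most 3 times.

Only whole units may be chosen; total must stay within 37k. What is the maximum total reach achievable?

J has the best ratio (10/3); taking only J gives at most 5×10 = 50 (stopped by the supply cap of 5).
Mixing does better — 5×J, 2×Y, and 1×A: price 37 ≤ 37, reach 5·10 + 2·9 + 1·9 = 77.

77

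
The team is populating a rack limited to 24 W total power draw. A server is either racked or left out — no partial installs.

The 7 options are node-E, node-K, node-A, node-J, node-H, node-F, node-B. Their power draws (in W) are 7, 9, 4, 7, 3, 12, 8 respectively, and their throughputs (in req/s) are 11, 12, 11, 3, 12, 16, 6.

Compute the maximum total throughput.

46

Take node-E, node-K, node-A, and node-H: power draw 7 + 9 + 4 + 3 = 23 ≤ 24, throughput 11 + 12 + 11 + 12 = 46.
No other feasible combination does better.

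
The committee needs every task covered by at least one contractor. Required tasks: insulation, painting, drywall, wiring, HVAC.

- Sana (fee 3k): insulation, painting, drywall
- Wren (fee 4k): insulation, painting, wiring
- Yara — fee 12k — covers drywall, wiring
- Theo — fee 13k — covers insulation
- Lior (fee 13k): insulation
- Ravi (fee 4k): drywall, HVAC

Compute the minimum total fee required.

The greedy cost-per-new-task heuristic would pick Sana, Wren, and Ravi for 11, but a cheaper cover exists.
Choose Wren and Ravi: together they cover insulation, painting, drywall, wiring, HVAC — every task.
Total fee: 4 + 4 = 8.
No cover costs less than 8.

8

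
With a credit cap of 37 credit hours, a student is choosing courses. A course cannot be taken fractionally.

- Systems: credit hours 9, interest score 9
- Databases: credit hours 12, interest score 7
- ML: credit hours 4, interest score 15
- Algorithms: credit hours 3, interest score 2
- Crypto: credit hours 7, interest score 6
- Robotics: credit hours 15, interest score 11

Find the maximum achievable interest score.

Systems + ML + Crypto + Robotics: credit hours 9 + 4 + 7 + 15 = 35 ≤ 37, interest score 9 + 15 + 6 + 11 = 41.
Systems + Databases + ML + Algorithms + Crypto: credit hours 9 + 12 + 4 + 3 + 7 = 35 ≤ 37, interest score 9 + 7 + 15 + 2 + 6 = 39.
Best is Systems, ML, Crypto, and Robotics with total interest score 41.

41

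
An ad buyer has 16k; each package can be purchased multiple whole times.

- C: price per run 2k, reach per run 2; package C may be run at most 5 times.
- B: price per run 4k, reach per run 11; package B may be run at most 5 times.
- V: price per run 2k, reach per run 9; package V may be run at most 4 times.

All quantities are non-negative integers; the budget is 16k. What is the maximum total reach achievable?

This is a bounded integer knapsack.
Take 2×B and 4×V: price 16 ≤ 16, reach 2·11 + 4·9 = 58.
V has the best ratio (9/2) and is taken to its limit of 4; remaining capacity is filled optimally with the others.

58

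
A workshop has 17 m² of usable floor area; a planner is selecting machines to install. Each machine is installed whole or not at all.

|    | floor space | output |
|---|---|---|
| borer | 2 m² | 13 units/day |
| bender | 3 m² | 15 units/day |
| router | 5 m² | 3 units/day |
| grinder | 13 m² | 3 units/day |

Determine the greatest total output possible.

Allowing fractional choices, the relaxed optimum would be about 32.6, but machines are indivisible.
borer + bender + router: floor space 2 + 3 + 5 = 10 ≤ 17, output 13 + 15 + 3 = 31.
bender + router: floor space 3 + 5 = 8 ≤ 17, output 15 + 3 = 18.
borer + bender: floor space 2 + 3 = 5 ≤ 17, output 13 + 15 = 28.
Best is borer, bender, and router with total output 31.

31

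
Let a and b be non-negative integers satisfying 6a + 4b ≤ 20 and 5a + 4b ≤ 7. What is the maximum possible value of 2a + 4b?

4

(a,b)=(0,1) is feasible, giving 4.
(a,b)=(1,0) is feasible, giving 2.
(a,b)=(0,0) is feasible, giving 0.
The best lattice point is (0,1), giving 4.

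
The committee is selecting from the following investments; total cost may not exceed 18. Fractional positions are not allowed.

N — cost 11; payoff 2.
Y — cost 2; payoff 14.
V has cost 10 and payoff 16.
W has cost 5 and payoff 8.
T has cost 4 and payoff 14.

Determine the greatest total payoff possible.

Allowing fractional choices, the relaxed optimum would be about 47.2, but investments are indivisible.
Y + V + T: cost 2 + 10 + 4 = 16 ≤ 18, payoff 14 + 16 + 14 = 44.
Y + V + W: cost 2 + 10 + 5 = 17 ≤ 18, payoff 14 + 16 + 8 = 38.
Best is Y, V, and T with total payoff 44.

44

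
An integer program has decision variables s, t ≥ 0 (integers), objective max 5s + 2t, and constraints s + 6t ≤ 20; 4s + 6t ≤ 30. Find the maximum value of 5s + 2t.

Relaxing integrality, the LP optimum is 37.50 at (s,t) = (7.5, 0), which is not an integer point.
(s,t)=(7,0): 1·7+6·0=7≤20, 4·7+6·0=28≤30, objective 35.
(s,t)=(6,1): 1·6+6·1=12≤20, 4·6+6·1=30≤30, objective 32.
(s,t)=(6,0): 1·6+6·0=6≤20, 4·6+6·0=24≤30, objective 30.
No feasible integer point exceeds 35.

35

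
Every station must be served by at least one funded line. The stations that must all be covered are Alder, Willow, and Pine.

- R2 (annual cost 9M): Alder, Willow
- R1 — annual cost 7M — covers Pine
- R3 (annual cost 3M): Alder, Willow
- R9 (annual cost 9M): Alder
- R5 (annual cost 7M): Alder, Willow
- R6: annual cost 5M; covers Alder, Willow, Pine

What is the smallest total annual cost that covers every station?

This is an integer covering problem.
R6 alone covers Alder, Willow, Pine — every station.
Total annual cost: 5.

5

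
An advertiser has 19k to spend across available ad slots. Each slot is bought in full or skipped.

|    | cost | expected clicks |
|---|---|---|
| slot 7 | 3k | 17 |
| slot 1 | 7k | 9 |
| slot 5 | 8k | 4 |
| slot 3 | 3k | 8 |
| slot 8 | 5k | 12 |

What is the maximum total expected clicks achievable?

slot 7 + slot 1 + slot 3 + slot 8: cost 3 + 7 + 3 + 5 = 18 ≤ 19, expected clicks 17 + 9 + 8 + 12 = 46.
slot 7 + slot 5 + slot 3 + slot 8: cost 3 + 8 + 3 + 5 = 19 ≤ 19, expected clicks 17 + 4 + 8 + 12 = 41.
Best is slot 7, slot 1, slot 3, and slot 8 with total expected clicks 46.

46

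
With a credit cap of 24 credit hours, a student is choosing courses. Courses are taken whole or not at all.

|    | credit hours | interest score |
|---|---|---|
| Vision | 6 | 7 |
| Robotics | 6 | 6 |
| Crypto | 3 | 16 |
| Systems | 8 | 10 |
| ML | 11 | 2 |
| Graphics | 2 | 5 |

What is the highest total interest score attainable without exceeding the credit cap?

39

Allowing fractional choices, the relaxed optimum would be about 43.0, but courses are indivisible.
Vision + Crypto + Systems + Graphics: credit hours 6 + 3 + 8 + 2 = 19 ≤ 24, interest score 7 + 16 + 10 + 5 = 38.
Robotics + Crypto + Systems + Graphics: credit hours 6 + 3 + 8 + 2 = 19 ≤ 24, interest score 6 + 16 + 10 + 5 = 37.
Vision + Robotics + Crypto + Systems: credit hours 6 + 6 + 3 + 8 = 23 ≤ 24, interest score 7 + 6 + 16 + 10 = 39.
Best is Vision, Robotics, Crypto, and Systems with total interest score 39.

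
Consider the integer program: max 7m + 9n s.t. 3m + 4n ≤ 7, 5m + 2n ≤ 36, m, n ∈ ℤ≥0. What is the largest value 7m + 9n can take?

16

(m,n)=(1,1) is feasible, giving 16.
(m,n)=(2,0) is feasible, giving 14.
(m,n)=(0,1) is feasible, giving 9.
No feasible integer point exceeds 16.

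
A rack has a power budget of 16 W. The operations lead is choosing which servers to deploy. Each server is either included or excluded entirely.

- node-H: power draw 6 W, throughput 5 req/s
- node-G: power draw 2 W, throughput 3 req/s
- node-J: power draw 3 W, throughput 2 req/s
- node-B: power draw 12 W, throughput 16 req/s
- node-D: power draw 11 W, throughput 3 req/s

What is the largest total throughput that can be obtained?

Take node-G and node-B: power draw 2 + 12 = 14 ≤ 16, throughput 3 + 16 = 19.
No other feasible combination does better.

19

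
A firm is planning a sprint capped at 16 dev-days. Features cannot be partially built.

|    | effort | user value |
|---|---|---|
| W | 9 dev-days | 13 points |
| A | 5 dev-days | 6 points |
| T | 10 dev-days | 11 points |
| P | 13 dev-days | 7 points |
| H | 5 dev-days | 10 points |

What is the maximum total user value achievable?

W + H: effort 9 + 5 = 14 ≤ 16, user value 13 + 10 = 23.
W + A: effort 9 + 5 = 14 ≤ 16, user value 13 + 6 = 19.
T + H: effort 10 + 5 = 15 ≤ 16, user value 11 + 10 = 21.
Best is W and H with total user value 23.

23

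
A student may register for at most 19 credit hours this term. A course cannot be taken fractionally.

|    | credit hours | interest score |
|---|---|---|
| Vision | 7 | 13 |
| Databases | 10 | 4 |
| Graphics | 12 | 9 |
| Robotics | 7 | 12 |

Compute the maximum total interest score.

Treat it as a binary knapsack problem.
Take Vision and Robotics: credit hours 7 + 7 = 14 ≤ 19, interest score 13 + 12 = 25.
No other feasible combination does better.

25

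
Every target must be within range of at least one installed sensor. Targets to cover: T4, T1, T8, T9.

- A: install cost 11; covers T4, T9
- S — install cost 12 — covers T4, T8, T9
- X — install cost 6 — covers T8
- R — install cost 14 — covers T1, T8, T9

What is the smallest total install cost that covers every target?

The greedy cost-per-new-target heuristic would pick S and R for 26, but a cheaper cover exists.
Choose A and R: together they cover T4, T1, T8, T9 — every target.
Total install cost: 11 + 14 = 25.
No cover costs less than 25.

25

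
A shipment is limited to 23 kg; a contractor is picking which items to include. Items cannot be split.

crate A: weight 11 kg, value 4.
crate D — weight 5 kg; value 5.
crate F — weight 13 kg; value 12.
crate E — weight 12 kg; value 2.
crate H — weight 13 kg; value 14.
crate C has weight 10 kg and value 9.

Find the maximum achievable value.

crate D + crate H: weight 5 + 13 = 18 ≤ 23, value 5 + 14 = 19.
crate F + crate C: weight 13 + 10 = 23 ≤ 23, value 12 + 9 = 21.
crate H + crate C: weight 13 + 10 = 23 ≤ 23, value 14 + 9 = 23.
Best is crate H and crate C with total value 23.

23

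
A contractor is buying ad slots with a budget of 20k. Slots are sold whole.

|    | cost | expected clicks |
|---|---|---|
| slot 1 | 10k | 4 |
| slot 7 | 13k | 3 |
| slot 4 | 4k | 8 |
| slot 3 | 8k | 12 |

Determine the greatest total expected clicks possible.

Take slot 4 and slot 3: cost 4 + 8 = 12 ≤ 20, expected clicks 8 + 12 = 20.
No other feasible combination does better.

20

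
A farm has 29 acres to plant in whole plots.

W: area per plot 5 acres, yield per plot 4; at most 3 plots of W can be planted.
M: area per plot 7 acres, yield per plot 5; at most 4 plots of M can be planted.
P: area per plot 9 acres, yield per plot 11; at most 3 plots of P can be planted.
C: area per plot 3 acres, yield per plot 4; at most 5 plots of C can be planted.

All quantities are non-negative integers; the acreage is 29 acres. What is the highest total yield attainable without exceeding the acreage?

C has the best ratio (4/3); taking only C gives at most 5×4 = 20 (stopped by the supply cap of 5).
Mixing does better — 1×W, 1×P, and 5×C: area 29 ≤ 29, yield 1·4 + 1·11 + 5·4 = 35.

35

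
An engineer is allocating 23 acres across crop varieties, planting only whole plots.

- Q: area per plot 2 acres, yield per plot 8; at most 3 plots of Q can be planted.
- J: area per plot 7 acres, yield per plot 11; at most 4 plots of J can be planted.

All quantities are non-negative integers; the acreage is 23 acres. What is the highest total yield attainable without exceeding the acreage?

1×Q and 3×J: area 23 ≤ 23, yield 1·8 + 3·11 = 41.
3×Q and 2×J: area 20 ≤ 23, yield 3·8 + 2·11 = 46.
Best is 46.

46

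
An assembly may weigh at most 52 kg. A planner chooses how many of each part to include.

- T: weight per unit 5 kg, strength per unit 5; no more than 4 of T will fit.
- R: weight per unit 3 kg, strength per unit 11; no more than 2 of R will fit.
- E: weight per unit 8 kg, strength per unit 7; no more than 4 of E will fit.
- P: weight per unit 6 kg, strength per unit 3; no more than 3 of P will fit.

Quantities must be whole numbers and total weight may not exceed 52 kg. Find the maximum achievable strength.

R has the best ratio (11/3); taking only R gives at most 2×11 = 22 (stopped by the supply cap of 2).
Mixing does better — 4×T, 2×R, and 3×E: weight 50 ≤ 52, strength 4·5 + 2·11 + 3·7 = 63.

63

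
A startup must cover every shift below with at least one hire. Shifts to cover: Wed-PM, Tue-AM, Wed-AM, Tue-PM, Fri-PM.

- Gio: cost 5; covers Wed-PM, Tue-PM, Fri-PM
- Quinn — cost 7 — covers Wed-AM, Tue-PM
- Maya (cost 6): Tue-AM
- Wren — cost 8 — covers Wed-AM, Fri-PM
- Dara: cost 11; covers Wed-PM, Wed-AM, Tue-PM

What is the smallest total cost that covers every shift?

Choose Gio, Quinn, and Maya: together they cover Wed-PM, Tue-AM, Wed-AM, Tue-PM, Fri-PM — every shift.
Total cost: 5 + 7 + 6 = 18.
No cover costs less than 18.

18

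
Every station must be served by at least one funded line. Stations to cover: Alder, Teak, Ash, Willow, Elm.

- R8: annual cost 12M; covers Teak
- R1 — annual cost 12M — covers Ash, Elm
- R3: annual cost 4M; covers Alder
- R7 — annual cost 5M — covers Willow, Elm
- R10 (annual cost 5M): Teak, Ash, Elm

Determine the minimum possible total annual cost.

This is an integer covering problem.
Choose R3, R7, and R10: together they cover Alder, Teak, Ash, Willow, Elm — every station.
Total annual cost: 4 + 5 + 5 = 14.
No cover costs less than 14.

14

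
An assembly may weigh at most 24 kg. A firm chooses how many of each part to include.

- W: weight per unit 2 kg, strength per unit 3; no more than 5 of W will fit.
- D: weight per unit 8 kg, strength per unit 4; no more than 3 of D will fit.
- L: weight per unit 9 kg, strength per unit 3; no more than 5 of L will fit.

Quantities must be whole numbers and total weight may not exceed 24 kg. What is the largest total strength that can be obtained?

Take 4×W and 2×D: weight 24 ≤ 24, strength 4·3 + 2·4 = 20.
No other integer combination yields more.

20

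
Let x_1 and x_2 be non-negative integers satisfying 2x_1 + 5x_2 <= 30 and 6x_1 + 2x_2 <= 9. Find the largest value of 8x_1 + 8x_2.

(x_1,x_2)=(0,4): 2·0+5·4=20≤30, 6·0+2·4=8≤9, objective 32.
(x_1,x_2)=(0,3): 2·0+5·3=15≤30, 6·0+2·3=6≤9, objective 24.
Maximum is 32 at (x_1,x_2)=(0,4).

32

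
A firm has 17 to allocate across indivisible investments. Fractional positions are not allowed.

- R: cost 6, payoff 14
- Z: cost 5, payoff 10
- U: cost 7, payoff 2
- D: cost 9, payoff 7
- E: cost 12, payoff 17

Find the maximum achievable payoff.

27

Allowing fractional choices, the relaxed optimum would be about 32.5, but investments are indivisible.
R + Z: cost 6 + 5 = 11 ≤ 17, payoff 14 + 10 = 24.
Z + E: cost 5 + 12 = 17 ≤ 17, payoff 10 + 17 = 27.
Best is Z and E with total payoff 27.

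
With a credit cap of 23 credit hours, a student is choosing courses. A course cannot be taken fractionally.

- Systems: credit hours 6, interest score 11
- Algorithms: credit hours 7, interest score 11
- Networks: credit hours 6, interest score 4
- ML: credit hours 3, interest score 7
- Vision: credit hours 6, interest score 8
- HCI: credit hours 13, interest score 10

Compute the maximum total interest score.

Take Systems, Algorithms, ML, and Vision: credit hours 6 + 7 + 3 + 6 = 22 ≤ 23, interest score 11 + 11 + 7 + 8 = 37.
No other feasible combination does better.

37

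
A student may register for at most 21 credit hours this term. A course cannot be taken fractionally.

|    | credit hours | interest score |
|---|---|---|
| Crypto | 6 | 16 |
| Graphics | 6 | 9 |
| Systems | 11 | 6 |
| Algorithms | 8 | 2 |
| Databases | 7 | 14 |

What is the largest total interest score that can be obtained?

Crypto + Graphics + Databases: credit hours 6 + 6 + 7 = 19 ≤ 21, interest score 16 + 9 + 14 = 39.
Crypto + Databases: credit hours 6 + 7 = 13 ≤ 21, interest score 16 + 14 = 30.
Crypto + Algorithms + Databases: credit hours 6 + 8 + 7 = 21 ≤ 21, interest score 16 + 2 + 14 = 32.
Best is Crypto, Graphics, and Databases with total interest score 39.

39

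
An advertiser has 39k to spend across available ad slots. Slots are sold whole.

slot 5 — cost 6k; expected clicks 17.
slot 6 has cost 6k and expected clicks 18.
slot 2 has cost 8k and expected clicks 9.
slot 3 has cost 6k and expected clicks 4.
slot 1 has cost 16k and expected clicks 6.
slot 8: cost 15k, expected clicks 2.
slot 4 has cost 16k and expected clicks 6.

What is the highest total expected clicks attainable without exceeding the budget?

slot 5 + slot 6 + slot 2 + slot 1: cost 6 + 6 + 8 + 16 = 36 ≤ 39, expected clicks 17 + 18 + 9 + 6 = 50.
slot 5 + slot 6 + slot 2 + slot 3: cost 6 + 6 + 8 + 6 = 26 ≤ 39, expected clicks 17 + 18 + 9 + 4 = 48.
slot 5 + slot 6 + slot 2 + slot 4: cost 6 + 6 + 8 + 16 = 36 ≤ 39, expected clicks 17 + 18 + 9 + 6 = 50.
The maximum expected clicks is 50; one optimal choice is slot 5, slot 6, slot 2, and slot 1.

50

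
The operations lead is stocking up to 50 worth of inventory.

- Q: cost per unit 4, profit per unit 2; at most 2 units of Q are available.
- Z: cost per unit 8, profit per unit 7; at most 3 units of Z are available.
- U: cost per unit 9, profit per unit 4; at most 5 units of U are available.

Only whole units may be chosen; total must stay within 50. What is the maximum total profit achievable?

This is a bounded integer knapsack.
1×Q, 3×Z, and 2×U: cost 46 ≤ 50, profit 1·2 + 3·7 + 2·4 = 31.
2×Q, 3×Z, and 2×U: cost 50 ≤ 50, profit 2·2 + 3·7 + 2·4 = 33.
Best is 33.

33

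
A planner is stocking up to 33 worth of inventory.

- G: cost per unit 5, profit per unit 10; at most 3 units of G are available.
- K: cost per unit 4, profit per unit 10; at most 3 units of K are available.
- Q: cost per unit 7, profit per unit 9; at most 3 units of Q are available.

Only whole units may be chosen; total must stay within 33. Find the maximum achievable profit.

This is a bounded integer knapsack.
K has the best ratio (10/4); taking only K gives at most 3×10 = 30 (stopped by the supply cap of 3).
Mixing does better — 3×G and 3×K: cost 27 ≤ 33, profit 3·10 + 3·10 = 60.

60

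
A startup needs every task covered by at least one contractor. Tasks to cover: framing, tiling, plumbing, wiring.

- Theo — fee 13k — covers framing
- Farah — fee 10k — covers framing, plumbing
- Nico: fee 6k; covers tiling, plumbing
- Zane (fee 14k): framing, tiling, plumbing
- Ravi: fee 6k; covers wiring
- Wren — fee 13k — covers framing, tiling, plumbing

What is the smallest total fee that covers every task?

This is a weighted set-cover instance.
The greedy cost-per-new-task heuristic would pick Nico, Ravi, and Farah for 22, but a cheaper cover exists.
Choose Ravi and Wren: together they cover framing, tiling, plumbing, wiring — every task.
Total fee: 6 + 13 = 19.
No cover costs less than 19.

19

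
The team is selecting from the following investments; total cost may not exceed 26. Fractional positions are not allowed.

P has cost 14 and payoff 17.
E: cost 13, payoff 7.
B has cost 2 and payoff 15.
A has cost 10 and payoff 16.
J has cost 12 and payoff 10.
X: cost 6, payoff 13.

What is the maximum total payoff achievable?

Treat it as a binary knapsack problem.
Allowing fractional choices, the relaxed optimum would be about 53.7, but investments are indivisible.
P + B + X: cost 14 + 2 + 6 = 22 ≤ 26, payoff 17 + 15 + 13 = 45.
P + B + A: cost 14 + 2 + 10 = 26 ≤ 26, payoff 17 + 15 + 16 = 48.
B + A + X: cost 2 + 10 + 6 = 18 ≤ 26, payoff 15 + 16 + 13 = 44.
Best is P, B, and A with total payoff 48.

48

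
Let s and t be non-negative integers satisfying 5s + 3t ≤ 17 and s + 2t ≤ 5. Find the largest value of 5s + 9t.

(s,t)=(1,2) is feasible, giving 23.
(s,t)=(2,1) is feasible, giving 19.
(s,t)=(0,2) is feasible, giving 18.
No feasible integer point exceeds 23.

23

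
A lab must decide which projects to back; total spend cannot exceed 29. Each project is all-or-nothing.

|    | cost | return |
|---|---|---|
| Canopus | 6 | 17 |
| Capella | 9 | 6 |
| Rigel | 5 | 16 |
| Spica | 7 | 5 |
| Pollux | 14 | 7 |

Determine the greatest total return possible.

Allowing fractional choices, the relaxed optimum would be about 45.0, but projects are indivisible.
Canopus + Capella + Rigel: cost 6 + 9 + 5 = 20 ≤ 29, return 17 + 6 + 16 = 39.
Canopus + Rigel + Pollux: cost 6 + 5 + 14 = 25 ≤ 29, return 17 + 16 + 7 = 40.
Canopus + Capella + Rigel + Spica: cost 6 + 9 + 5 + 7 = 27 ≤ 29, return 17 + 6 + 16 + 5 = 44.
Best is Canopus, Capella, Rigel, and Spica with total return 44.

44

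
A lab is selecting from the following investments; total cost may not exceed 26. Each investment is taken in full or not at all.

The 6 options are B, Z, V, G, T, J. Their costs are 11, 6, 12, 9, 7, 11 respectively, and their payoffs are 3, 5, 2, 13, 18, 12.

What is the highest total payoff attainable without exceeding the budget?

36

Take Z, G, and T: cost 6 + 9 + 7 = 22 ≤ 26, payoff 5 + 13 + 18 = 36.
No other feasible combination does better.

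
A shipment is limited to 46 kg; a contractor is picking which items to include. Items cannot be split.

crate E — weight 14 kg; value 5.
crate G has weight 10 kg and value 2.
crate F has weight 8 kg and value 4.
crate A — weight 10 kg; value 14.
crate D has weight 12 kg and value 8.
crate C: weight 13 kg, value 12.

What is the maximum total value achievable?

Take crate F, crate A, crate D, and crate C: weight 8 + 10 + 12 + 13 = 43 ≤ 46, value 4 + 14 + 8 + 12 = 38.
No other feasible combination does better.

38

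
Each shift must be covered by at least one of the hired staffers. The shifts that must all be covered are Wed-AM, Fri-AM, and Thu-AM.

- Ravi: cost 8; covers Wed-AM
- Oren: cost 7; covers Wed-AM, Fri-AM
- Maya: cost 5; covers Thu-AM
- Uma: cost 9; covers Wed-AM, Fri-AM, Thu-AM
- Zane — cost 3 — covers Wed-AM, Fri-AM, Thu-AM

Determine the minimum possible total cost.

3

This is an integer covering problem.
Zane alone covers Wed-AM, Fri-AM, Thu-AM — every shift.
Total cost: 3.
No cover costs less than 3.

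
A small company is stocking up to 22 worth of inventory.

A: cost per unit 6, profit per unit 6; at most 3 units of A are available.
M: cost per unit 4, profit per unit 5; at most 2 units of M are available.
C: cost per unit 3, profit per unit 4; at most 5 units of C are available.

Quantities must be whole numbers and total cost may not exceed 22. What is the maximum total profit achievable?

Take 1×A, 1×M, and 4×C: cost 22 ≤ 22, profit 1·6 + 1·5 + 4·4 = 27.
No other integer combination yields more.

27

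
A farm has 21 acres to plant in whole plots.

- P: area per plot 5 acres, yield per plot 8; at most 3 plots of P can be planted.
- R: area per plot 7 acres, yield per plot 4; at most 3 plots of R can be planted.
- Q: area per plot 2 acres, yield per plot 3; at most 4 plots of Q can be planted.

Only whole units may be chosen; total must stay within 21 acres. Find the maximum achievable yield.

33

This is a bounded integer knapsack.
Take 3×P and 3×Q: area 21 ≤ 21, yield 3·8 + 3·3 = 33.
P has the best ratio (8/5) and is taken to its limit of 3; remaining capacity is filled optimally with the others.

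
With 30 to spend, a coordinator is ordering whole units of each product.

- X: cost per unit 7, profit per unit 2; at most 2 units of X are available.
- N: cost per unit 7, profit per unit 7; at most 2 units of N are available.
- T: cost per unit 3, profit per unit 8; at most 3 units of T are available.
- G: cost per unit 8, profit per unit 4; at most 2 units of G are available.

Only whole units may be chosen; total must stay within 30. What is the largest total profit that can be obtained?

40

T has the best ratio (8/3); taking only T gives at most 3×8 = 24 (stopped by the supply cap of 3).
Mixing does better — 1×X, 2×N, and 3×T: cost 30 ≤ 30, profit 1·2 + 2·7 + 3·8 = 40.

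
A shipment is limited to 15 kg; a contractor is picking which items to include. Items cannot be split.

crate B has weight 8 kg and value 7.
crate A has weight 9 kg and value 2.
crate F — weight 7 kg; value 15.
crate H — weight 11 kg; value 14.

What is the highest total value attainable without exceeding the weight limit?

This is a 0-1 knapsack instance.
crate H: weight 11 ≤ 15, value 14.
crate F: weight 7 ≤ 15, value 15.
crate B + crate F: weight 8 + 7 = 15 ≤ 15, value 7 + 15 = 22.
Best is crate B and crate F with total value 22.

22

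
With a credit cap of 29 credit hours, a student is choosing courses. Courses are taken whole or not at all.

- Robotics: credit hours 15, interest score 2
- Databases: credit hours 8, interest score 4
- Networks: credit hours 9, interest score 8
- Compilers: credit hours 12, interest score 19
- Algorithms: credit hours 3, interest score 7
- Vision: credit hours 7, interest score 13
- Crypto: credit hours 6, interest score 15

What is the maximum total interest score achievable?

Compilers + Vision + Crypto: credit hours 12 + 7 + 6 = 25 ≤ 29, interest score 19 + 13 + 15 = 47.
Databases + Compilers + Algorithms + Crypto: credit hours 8 + 12 + 3 + 6 = 29 ≤ 29, interest score 4 + 19 + 7 + 15 = 45.
Compilers + Algorithms + Vision + Crypto: credit hours 12 + 3 + 7 + 6 = 28 ≤ 29, interest score 19 + 7 + 13 + 15 = 54.
Best is Compilers, Algorithms, Vision, and Crypto with total interest score 54.

54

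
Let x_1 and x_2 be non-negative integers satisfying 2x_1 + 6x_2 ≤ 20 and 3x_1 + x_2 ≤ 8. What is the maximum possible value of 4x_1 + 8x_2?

28

(x_1,x_2)=(1,3) is feasible, giving 28.
(x_1,x_2)=(0,3) is feasible, giving 24.
(x_1,x_2)=(2,2) is feasible, giving 24.
Maximum is 28 at (x_1,x_2)=(1,3).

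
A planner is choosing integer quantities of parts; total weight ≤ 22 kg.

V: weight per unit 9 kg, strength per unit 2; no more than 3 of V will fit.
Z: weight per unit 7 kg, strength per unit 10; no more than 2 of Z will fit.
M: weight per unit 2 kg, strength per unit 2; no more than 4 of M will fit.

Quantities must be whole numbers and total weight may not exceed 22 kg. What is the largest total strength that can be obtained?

28

Z has the best ratio (10/7); taking only Z gives at most 2×10 = 20 (stopped by the supply cap of 2).
Mixing does better — 2×Z and 4×M: weight 22 ≤ 22, strength 2·10 + 4·2 = 28.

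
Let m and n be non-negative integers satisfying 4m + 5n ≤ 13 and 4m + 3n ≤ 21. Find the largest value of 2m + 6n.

(m,n)=(0,2): 4·0+5·2=10≤13, 4·0+3·2=6≤21, objective 12.
(m,n)=(1,1): 4·1+5·1=9≤13, 4·1+3·1=7≤21, objective 8.
(m,n)=(0,1): 4·0+5·1=5≤13, 4·0+3·1=3≤21, objective 6.
Maximum is 12 at (m,n)=(0,2).

12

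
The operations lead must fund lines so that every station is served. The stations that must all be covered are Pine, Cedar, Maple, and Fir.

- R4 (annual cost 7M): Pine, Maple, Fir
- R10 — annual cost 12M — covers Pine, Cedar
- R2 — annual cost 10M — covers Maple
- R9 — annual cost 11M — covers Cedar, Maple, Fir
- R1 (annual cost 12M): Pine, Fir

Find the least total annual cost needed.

18

This is a weighted set-cover instance.
Choose R4 and R9: together they cover Pine, Cedar, Maple, Fir — every station.
Total annual cost: 7 + 11 = 18.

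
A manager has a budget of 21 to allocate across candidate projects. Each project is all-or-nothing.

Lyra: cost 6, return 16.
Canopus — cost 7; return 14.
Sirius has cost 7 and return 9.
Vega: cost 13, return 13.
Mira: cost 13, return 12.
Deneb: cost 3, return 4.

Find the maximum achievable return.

39

Lyra + Canopus + Deneb: cost 6 + 7 + 3 = 16 ≤ 21, return 16 + 14 + 4 = 34.
Lyra + Canopus: cost 6 + 7 = 13 ≤ 21, return 16 + 14 = 30.
Lyra + Canopus + Sirius: cost 6 + 7 + 7 = 20 ≤ 21, return 16 + 14 + 9 = 39.
Best is Lyra, Canopus, and Sirius with total return 39.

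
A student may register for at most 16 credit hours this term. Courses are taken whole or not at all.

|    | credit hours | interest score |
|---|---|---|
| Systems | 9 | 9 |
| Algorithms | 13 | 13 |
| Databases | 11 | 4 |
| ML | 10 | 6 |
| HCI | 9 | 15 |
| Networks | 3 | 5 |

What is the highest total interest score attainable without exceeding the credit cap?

20

Take HCI and Networks: credit hours 9 + 3 = 12 ≤ 16, interest score 15 + 5 = 20.
No other feasible combination does better.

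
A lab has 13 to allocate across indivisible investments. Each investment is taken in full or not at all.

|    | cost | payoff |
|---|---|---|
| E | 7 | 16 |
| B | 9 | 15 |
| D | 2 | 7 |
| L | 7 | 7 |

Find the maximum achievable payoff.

E + D: cost 7 + 2 = 9 ≤ 13, payoff 16 + 7 = 23.
B + D: cost 9 + 2 = 11 ≤ 13, payoff 15 + 7 = 22.
E: cost 7 ≤ 13, payoff 16.
Best is E and D with total payoff 23.

23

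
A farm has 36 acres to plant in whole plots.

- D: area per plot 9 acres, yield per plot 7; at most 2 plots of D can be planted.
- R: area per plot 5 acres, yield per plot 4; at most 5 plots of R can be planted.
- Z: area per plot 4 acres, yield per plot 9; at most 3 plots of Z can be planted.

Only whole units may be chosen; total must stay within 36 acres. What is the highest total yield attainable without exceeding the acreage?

1×D, 3×R, and 3×Z: area 36 ≤ 36, yield 1·7 + 3·4 + 3·9 = 46.
2×D, 1×R, and 3×Z: area 35 ≤ 36, yield 2·7 + 1·4 + 3·9 = 45.
Best is 46.

46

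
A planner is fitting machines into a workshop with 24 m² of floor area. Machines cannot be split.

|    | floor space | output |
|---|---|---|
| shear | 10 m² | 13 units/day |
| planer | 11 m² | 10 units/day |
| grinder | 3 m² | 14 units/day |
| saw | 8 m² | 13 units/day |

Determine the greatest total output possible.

40

Take shear, grinder, and saw: floor space 10 + 3 + 8 = 21 ≤ 24, output 13 + 14 + 13 = 40.
No other feasible combination does better.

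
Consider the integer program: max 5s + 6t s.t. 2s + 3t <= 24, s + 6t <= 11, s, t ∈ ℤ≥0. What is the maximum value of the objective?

55

(s,t)=(11,0) is feasible, giving 55.
(s,t)=(10,0) is feasible, giving 50.
The best lattice point is (11,0), giving 55.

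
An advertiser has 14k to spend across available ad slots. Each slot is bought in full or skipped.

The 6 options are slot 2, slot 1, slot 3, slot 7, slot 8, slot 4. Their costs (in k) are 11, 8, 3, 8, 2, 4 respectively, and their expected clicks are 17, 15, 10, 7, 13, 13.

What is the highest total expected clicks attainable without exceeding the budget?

41

This is an integer program with binary decision variables.
Allowing fractional choices, the relaxed optimum would be about 45.4, but ad slots are indivisible.
slot 1 + slot 3 + slot 8: cost 8 + 3 + 2 = 13 ≤ 14, expected clicks 15 + 10 + 13 = 38.
slot 1 + slot 8 + slot 4: cost 8 + 2 + 4 = 14 ≤ 14, expected clicks 15 + 13 + 13 = 41.
slot 3 + slot 8 + slot 4: cost 3 + 2 + 4 = 9 ≤ 14, expected clicks 10 + 13 + 13 = 36.
Best is slot 1, slot 8, and slot 4 with total expected clicks 41.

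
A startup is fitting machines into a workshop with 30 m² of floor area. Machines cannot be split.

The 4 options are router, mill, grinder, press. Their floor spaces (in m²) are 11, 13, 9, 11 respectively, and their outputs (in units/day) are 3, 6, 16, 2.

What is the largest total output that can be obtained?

Take mill and grinder: floor space 13 + 9 = 22 ≤ 30, output 6 + 16 = 22.
No other feasible combination does better.

22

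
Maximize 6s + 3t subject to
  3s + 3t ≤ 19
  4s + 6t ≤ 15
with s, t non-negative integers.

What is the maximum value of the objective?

(s,t)=(3,0) is feasible, giving 18.
(s,t)=(2,1) is feasible, giving 15.
(s,t)=(2,0) is feasible, giving 12.
The best lattice point is (3,0), giving 18.

18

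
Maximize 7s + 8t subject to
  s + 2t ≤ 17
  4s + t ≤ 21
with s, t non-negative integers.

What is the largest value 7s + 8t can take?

(s,t)=(3,7) is feasible, giving 77.
(s,t)=(2,7) is feasible, giving 70.
(s,t)=(3,6) is feasible, giving 69.
(s,t)=(4,5) is feasible, giving 68.
Maximum is 77 at (s,t)=(3,7).

77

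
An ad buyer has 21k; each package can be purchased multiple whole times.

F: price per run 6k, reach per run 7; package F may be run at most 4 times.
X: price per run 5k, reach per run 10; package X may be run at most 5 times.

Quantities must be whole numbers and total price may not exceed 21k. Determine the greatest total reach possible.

40

X has the best ratio (10/5); taking only X gives at most 4×10 = 40 (stopped by the price limit).
Optimal: 4×X: price 20 ≤ 21, reach 4·10 = 40.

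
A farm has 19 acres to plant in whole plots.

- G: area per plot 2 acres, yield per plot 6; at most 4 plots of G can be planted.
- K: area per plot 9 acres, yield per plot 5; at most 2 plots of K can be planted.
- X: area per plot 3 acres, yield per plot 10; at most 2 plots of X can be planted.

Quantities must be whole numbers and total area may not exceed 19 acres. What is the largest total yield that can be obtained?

This is a bounded integer knapsack.
4×G and 2×X: area 14 ≤ 19, yield 4·6 + 2·10 = 44.
3×G and 2×X: area 12 ≤ 19, yield 3·6 + 2·10 = 38.
Best is 44.

44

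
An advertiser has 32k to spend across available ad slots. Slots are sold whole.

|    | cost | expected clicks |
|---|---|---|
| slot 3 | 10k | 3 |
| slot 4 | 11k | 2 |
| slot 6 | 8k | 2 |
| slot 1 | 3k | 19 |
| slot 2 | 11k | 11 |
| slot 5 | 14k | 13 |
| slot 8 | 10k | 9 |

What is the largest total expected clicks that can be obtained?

Allowing fractional choices, the relaxed optimum would be about 46.6, but ad slots are indivisible.
slot 1 + slot 5 + slot 8: cost 3 + 14 + 10 = 27 ≤ 32, expected clicks 19 + 13 + 9 = 41.
slot 1 + slot 2 + slot 5: cost 3 + 11 + 14 = 28 ≤ 32, expected clicks 19 + 11 + 13 = 43.
Best is slot 1, slot 2, and slot 5 with total expected clicks 43.

43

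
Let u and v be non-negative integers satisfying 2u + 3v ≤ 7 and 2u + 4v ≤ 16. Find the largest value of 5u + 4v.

(u,v)=(3,0) is feasible, giving 15.
(u,v)=(2,1) is feasible, giving 14.
(u,v)=(2,0) is feasible, giving 10.
No feasible integer point exceeds 15.

15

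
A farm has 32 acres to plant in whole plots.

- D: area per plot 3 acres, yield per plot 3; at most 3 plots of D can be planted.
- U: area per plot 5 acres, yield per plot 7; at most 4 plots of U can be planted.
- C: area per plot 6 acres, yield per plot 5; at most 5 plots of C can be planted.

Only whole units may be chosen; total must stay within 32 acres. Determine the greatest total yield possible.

2×D, 4×U, and 1×C: area 32 ≤ 32, yield 2·3 + 4·7 + 1·5 = 39.
4×U and 2×C: area 32 ≤ 32, yield 4·7 + 2·5 = 38.
Best is 39.

39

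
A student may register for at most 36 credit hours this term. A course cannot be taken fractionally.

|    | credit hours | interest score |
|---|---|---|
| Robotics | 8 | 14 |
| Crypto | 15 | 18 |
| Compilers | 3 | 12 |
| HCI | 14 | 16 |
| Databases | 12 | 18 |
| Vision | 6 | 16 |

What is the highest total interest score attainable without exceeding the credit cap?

64

Compilers + HCI + Databases + Vision: credit hours 3 + 14 + 12 + 6 = 35 ≤ 36, interest score 12 + 16 + 18 + 16 = 62.
Crypto + Compilers + Databases + Vision: credit hours 15 + 3 + 12 + 6 = 36 ≤ 36, interest score 18 + 12 + 18 + 16 = 64.
Best is Crypto, Compilers, Databases, and Vision with total interest score 64.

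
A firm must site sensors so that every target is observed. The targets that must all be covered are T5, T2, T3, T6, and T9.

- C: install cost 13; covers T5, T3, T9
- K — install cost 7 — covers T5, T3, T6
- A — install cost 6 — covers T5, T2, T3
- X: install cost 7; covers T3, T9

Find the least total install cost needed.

20

Choose K, A, and X: together they cover T5, T2, T3, T6, T9 — every target.
Total install cost: 7 + 6 + 7 = 20.
No cover costs less than 20.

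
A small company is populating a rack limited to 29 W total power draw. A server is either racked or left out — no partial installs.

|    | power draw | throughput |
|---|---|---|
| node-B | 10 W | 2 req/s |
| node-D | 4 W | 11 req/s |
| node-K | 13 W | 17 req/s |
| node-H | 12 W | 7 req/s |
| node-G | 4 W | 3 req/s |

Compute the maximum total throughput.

35

node-D + node-K + node-G: power draw 4 + 13 + 4 = 21 ≤ 29, throughput 11 + 17 + 3 = 31.
node-D + node-K + node-H: power draw 4 + 13 + 12 = 29 ≤ 29, throughput 11 + 17 + 7 = 35.
Best is node-D, node-K, and node-H with total throughput 35.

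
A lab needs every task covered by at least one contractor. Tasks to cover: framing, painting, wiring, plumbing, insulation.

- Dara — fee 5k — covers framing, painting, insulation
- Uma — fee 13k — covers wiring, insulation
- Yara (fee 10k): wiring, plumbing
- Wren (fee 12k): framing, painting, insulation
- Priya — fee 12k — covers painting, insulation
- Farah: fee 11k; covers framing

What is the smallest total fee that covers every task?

15

This is a weighted set-cover instance.
Choose Dara and Yara: together they cover framing, painting, wiring, plumbing, insulation — every task.
Total fee: 5 + 10 = 15.
No cover costs less than 15.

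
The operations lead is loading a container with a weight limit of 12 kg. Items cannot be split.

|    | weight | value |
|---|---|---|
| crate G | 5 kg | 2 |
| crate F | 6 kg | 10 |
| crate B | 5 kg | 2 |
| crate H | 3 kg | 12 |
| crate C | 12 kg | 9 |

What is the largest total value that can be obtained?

Allowing fractional choices, the relaxed optimum would be about 24.2, but items are indivisible.
crate G + crate H: weight 5 + 3 = 8 ≤ 12, value 2 + 12 = 14.
crate F + crate H: weight 6 + 3 = 9 ≤ 12, value 10 + 12 = 22.
Best is crate F and crate H with total value 22.

22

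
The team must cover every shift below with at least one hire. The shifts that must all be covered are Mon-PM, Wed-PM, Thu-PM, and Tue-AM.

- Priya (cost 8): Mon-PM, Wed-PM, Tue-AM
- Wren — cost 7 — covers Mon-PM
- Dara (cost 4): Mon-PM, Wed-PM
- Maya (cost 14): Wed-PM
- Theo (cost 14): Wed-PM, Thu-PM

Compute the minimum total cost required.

The greedy cost-per-new-shift heuristic would pick Dara, Priya, and Theo for 26, but a cheaper cover exists.
Choose Priya and Theo: together they cover Mon-PM, Wed-PM, Thu-PM, Tue-AM — every shift.
Total cost: 8 + 14 = 22.
No cover costs less than 22.

22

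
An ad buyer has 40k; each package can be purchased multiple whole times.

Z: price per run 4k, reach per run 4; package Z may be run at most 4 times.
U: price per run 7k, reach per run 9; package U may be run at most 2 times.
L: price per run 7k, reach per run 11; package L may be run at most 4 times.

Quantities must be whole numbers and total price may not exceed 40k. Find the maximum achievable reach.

L has the best ratio (11/7); taking only L gives at most 4×11 = 44 (stopped by the supply cap of 4).
Mixing does better — 1×Z, 1×U, and 4×L: price 39 ≤ 40, reach 1·4 + 1·9 + 4·11 = 57.

57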